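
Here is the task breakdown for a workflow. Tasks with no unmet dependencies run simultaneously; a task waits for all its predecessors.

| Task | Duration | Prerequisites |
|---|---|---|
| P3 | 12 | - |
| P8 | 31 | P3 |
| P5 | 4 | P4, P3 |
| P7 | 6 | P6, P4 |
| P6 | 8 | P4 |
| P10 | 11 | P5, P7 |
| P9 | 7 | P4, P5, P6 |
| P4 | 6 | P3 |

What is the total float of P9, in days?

10

P3→P4→P6→P7→P10 = 12+6+8+6+11 = 43 sets the makespan at 43 days.
Longest path through P9: 33 days (earliest finish 33, latest finish 43).
Slack of P9 = 36 − 26 = 10 days.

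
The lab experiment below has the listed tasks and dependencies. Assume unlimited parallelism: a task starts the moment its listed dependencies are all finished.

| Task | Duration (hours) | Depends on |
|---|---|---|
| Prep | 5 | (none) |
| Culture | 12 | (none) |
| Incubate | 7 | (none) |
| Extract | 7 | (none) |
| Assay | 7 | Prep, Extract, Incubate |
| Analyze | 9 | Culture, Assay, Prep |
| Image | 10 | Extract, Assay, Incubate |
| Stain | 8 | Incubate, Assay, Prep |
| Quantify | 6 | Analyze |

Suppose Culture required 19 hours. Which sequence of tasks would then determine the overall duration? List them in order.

Culture, Analyze, Quantify

As given, the longest chain is Incubate→Assay→Analyze→Quantify = 7+7+9+6 = 29, so the finish is 29 hours.
The longest path through Culture is only 27 hours, so Culture has float 2.
New critical path: Culture→Analyze→Quantify = 19+9+6 = 34 ⇒ 34 hours.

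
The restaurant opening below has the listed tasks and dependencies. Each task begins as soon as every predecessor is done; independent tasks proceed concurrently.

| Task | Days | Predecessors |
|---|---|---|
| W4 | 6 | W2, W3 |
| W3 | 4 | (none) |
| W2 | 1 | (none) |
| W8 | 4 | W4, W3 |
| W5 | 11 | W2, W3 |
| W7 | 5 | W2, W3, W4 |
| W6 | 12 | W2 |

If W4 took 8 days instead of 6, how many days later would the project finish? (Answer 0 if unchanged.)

2

As given, the longest chain is W3→W4→W7 = 4+6+5 = 15, so the finish is 15 days.
Since W4 is critical, the +2 change carries straight to that chain (now 17 days).
No other chain overtakes it, so the finish is 17 days.
Change in finish: 17 − 15 = +2 days.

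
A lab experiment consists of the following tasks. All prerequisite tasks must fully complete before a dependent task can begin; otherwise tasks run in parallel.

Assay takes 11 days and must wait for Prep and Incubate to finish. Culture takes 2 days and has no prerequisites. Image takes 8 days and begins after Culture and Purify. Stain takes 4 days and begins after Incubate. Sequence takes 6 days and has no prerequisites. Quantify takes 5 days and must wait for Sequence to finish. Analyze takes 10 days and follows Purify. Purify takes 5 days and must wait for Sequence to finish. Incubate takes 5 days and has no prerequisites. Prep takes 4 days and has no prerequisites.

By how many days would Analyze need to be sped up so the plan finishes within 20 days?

1

Current finish: 21 days; target: 20.
Analyze is on every critical path, so each day cut from Analyze cuts the finish by one (this holds down to a finish of 19).
Need 21 − 20 = 1 day off Analyze → Analyze becomes 9 days, finish becomes 20.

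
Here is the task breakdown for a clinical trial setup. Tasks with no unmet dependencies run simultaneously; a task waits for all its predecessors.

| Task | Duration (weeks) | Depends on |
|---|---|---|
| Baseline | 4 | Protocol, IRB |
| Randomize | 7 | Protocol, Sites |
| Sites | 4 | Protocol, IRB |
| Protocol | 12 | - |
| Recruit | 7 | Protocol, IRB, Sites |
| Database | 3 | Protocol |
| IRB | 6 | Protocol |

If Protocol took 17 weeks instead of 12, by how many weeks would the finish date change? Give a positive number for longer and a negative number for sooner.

As given, the longest chain is Protocol→IRB→Sites→Recruit = 12+6+4+7 = 29, so the finish is 29 weeks.
Since Protocol is critical, the +5 change carries straight to that chain (now 34 weeks).
That remains the longest chain; total 34 weeks.
Change in finish: 34 − 29 = +5 weeks.

5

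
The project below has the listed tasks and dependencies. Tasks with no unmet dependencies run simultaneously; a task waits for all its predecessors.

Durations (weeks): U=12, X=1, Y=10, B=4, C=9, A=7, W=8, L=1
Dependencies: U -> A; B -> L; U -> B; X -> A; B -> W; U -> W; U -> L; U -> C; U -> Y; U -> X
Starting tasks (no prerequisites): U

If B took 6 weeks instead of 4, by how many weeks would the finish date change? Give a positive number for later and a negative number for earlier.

Critical path before the change: U→B→W = 12+4+8 = 24 giving 24 weeks.
Since B is critical, the +2 change carries straight to that chain (now 26 weeks).
That remains the longest chain; total 26 weeks.
Change in finish: 26 − 24 = +2 weeks.

2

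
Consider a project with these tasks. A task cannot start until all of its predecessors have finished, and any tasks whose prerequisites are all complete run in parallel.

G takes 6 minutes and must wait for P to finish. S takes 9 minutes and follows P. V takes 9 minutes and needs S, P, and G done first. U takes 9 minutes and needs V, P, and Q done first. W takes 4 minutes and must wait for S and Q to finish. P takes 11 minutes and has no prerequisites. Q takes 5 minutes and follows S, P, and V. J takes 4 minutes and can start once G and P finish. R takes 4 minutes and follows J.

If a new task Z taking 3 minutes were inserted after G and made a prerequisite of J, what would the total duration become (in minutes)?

43

Originally the job takes 43 minutes.
With Z inserted, J now waits for max(G, P, Z).
New critical path: P→S→V→Q→U = 11+9+9+5+9 = 43 ⇒ 43 minutes.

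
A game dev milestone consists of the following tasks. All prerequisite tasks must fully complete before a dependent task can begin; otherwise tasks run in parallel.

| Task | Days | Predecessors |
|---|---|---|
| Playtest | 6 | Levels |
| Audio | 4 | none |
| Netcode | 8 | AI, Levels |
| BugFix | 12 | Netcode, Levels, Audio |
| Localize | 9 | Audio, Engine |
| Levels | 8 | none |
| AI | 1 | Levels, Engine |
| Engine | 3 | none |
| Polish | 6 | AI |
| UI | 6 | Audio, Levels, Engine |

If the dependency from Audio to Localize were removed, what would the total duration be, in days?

With the dependency in place, Levels→AI→Netcode→BugFix = 8+1+8+12 = 29 sets the finish at 29 days.
Without Audio→Localize, Localize's earliest start moves from 4 to 3.
The longest chain is now Levels→AI→Netcode→BugFix = 8+1+8+12 = 29, so the project takes 29 days.

29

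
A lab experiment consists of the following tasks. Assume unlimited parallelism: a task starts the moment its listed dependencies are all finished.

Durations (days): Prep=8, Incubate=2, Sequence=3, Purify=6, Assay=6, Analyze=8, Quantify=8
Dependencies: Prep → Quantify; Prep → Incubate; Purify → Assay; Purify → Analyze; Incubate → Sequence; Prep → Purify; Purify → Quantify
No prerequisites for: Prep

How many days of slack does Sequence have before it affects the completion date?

Critical path: Prep→Purify→Analyze = 8+6+8 = 22, so the finish is 22 days.
The longest chain containing Sequence totals 13 days.
Float = 22 − 13 = 9.

9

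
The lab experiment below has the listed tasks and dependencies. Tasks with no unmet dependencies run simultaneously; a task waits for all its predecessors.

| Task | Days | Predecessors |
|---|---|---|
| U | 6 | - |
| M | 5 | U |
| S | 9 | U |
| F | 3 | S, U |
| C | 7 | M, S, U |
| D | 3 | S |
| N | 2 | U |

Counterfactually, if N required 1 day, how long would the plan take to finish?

Actual critical path: U→S→C = 6+9+7 = 22 ⇒ 22 days.
The longest path through N is only 8 days, so N has float 14.
The critical path is still U→S→C; finish is now 22 days.

22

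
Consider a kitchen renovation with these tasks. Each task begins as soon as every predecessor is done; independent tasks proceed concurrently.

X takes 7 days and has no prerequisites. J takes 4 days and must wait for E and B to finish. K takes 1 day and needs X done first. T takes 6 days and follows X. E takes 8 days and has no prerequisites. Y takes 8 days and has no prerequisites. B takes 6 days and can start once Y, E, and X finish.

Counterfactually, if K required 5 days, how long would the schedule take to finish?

The binding path is E→B→J = 8+6+4 = 18; finish at 18 days.
The longest path through K is only 8 days, so K has float 10.
That remains the longest chain; total 18 days.

18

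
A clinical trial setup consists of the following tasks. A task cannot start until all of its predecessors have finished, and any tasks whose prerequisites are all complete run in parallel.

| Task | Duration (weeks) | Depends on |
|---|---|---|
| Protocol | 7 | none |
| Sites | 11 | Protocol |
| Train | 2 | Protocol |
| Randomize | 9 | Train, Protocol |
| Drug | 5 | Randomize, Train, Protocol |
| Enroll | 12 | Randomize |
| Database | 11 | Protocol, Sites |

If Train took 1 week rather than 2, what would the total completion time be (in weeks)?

29

Baseline: Protocol→Train→Randomize→Enroll = 7+2+9+12 = 30 → 30 weeks.
Train lies on that path, so at 1 week the path becomes 29 weeks.
Now Protocol→Sites→Database = 7+11+11 = 29 is longest, so the finish becomes 29 weeks.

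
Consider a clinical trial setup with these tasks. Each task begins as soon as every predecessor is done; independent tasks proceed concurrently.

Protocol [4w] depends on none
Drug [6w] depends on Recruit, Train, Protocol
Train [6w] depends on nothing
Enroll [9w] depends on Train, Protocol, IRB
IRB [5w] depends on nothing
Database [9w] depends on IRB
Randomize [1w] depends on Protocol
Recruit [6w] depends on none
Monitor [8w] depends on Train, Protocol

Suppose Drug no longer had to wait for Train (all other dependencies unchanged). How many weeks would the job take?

Original critical path: Train→Enroll = 6+9 = 15 ⇒ 15 weeks.
Dropping Train→Drug doesn't change Drug's earliest start (6); another predecessor still binds.
After: Train→Enroll = 6+9 = 15 → 15 weeks.

15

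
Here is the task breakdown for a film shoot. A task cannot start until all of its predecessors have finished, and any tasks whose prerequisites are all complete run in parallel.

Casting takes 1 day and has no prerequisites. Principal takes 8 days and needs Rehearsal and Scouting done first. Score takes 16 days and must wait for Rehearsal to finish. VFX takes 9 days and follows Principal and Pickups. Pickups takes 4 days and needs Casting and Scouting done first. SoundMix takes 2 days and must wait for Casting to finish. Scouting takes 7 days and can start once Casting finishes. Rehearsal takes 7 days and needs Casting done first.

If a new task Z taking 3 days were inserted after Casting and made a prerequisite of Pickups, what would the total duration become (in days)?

25

Originally the project takes 25 days.
With Z inserted, Pickups now waits for max(Casting, Scouting, Z).
New critical path: Casting→Scouting→Principal→VFX = 1+7+8+9 = 25 ⇒ 25 days.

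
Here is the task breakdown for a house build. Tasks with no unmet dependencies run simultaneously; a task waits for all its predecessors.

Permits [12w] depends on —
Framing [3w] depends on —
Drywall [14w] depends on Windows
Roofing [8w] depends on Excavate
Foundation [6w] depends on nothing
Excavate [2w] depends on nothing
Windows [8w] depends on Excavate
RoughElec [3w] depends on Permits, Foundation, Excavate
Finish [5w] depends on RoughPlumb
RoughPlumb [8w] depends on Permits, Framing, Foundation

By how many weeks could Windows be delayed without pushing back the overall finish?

Permits→RoughPlumb→Finish = 12+8+5 = 25 sets the makespan at 25 weeks.
The longest chain containing Windows totals 24 weeks.
Float = 25 − 24 = 1.

1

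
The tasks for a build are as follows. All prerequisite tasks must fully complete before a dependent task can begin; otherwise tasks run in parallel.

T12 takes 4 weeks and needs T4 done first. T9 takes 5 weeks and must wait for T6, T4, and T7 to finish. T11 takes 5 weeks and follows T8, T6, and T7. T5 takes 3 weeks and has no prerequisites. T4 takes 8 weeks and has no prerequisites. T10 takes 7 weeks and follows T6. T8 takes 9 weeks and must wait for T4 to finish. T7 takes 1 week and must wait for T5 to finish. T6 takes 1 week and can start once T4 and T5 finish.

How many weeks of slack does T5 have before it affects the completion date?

11

T4→T8→T11 = 8+9+5 = 22 sets the makespan at 22 weeks.
T5 finishes as early as 3 and must finish by 14.
Float = 22 − 11 = 11.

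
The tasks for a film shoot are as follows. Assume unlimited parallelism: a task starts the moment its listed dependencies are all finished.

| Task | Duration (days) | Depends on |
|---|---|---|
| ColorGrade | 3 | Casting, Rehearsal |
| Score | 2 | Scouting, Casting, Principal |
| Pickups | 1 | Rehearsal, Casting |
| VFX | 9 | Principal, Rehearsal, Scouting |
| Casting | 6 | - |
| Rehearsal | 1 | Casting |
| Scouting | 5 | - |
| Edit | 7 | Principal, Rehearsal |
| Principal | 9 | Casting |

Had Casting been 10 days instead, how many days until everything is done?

Baseline: Casting→Principal→VFX = 6+9+9 = 24 → 24 days.
Since Casting is critical, the +4 change carries straight to that chain (now 28 days).
The critical path is still Casting→Principal→VFX; finish is now 28 days.

28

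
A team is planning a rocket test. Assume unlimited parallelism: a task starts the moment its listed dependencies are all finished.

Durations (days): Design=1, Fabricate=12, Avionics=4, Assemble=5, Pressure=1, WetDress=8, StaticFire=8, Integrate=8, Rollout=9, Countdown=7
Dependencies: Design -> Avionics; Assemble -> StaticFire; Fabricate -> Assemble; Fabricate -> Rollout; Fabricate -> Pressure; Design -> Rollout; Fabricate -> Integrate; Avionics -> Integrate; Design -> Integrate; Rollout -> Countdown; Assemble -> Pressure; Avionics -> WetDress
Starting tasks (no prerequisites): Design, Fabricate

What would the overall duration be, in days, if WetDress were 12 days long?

28

Critical path before the change: Fabricate→Rollout→Countdown = 12+9+7 = 28 giving 28 days.
WetDress is off the critical path — its longest chain is 13 days, giving 15 of slack.
The critical path is still Fabricate→Rollout→Countdown; finish is now 28 days.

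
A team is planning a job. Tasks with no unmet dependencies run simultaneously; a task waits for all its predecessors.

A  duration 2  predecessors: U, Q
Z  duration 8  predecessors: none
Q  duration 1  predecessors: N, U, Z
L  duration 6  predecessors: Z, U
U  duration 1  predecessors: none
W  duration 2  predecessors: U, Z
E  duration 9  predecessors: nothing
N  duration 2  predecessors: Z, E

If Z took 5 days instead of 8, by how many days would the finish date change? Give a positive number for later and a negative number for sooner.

Actual critical path: Z→L = 8+6 = 14 ⇒ 14 days.
Since Z is critical, the -3 change carries straight to that chain (now 11 days).
The binding chain switches to E→N→Q→A = 9+2+1+2 = 14; finish 14 days.
Change in finish: 14 − 14 = +0 days.

0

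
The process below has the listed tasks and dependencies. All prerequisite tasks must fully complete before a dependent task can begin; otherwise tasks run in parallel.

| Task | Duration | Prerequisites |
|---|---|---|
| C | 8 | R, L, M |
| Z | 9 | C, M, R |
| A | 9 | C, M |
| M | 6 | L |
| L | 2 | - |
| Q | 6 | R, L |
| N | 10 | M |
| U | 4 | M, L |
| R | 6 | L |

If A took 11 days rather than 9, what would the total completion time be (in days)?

27

As given, the longest chain is L→R→C→A = 2+6+8+9 = 25, so the finish is 25 days.
A lies on that path, so at 11 days the path becomes 27 days.
The critical path is still L→R→C→A; finish is now 27 days.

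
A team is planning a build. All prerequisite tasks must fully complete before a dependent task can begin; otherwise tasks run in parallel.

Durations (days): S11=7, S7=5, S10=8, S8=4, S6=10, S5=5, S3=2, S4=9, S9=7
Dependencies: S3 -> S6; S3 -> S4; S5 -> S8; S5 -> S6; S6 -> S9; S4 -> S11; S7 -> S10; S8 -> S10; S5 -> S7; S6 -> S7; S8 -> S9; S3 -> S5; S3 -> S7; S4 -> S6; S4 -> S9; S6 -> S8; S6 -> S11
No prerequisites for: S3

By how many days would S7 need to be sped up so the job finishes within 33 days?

1

Current finish: 34 days; target: 33.
S7 is on every critical path, so each day cut from S7 cuts the finish by one (this holds down to a finish of 33).
Need 34 − 33 = 1 day off S7 → S7 becomes 4 days, finish becomes 33.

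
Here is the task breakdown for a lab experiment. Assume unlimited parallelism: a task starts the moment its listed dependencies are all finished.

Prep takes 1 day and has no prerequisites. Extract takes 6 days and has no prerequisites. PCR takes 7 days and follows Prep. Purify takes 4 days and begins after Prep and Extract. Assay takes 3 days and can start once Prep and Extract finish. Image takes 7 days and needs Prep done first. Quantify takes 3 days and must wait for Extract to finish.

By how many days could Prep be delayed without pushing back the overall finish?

2

Critical path: Extract→Purify = 6+4 = 10, so the finish is 10 days.
Prep finishes as early as 1 and must finish by 3.
Float = 10 − 8 = 2.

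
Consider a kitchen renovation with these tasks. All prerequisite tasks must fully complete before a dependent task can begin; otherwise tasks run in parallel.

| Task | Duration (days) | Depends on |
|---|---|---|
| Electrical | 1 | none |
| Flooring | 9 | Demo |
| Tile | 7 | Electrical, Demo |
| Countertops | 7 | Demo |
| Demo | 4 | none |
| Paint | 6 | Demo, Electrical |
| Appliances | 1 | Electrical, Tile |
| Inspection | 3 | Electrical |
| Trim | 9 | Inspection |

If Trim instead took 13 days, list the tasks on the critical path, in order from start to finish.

Electrical, Inspection, Trim

Critical path before the change: Electrical→Inspection→Trim = 1+3+9 = 13 giving 13 days.
Since Trim is critical, the +4 change carries straight to that chain (now 17 days).
That remains the longest chain; total 17 days.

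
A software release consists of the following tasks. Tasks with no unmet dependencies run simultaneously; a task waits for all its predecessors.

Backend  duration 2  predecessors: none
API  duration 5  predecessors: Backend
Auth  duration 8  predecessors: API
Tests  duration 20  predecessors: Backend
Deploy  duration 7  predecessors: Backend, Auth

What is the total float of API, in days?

0

Critical path: Backend→API→Auth→Deploy = 2+5+8+7 = 22, so the finish is 22 days.
Longest path through API: 22 days (earliest finish 7, latest finish 7).
Float = 22 − 22 = 0.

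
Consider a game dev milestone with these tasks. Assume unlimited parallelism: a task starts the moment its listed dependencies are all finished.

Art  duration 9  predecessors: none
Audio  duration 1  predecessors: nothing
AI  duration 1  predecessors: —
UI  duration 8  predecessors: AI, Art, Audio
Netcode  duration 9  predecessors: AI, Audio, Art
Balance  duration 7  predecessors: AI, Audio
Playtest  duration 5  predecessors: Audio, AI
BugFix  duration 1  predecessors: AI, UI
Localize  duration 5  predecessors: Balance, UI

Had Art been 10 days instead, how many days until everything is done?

Critical path before the change: Art→UI→Localize = 9+8+5 = 22 giving 22 days.
Art lies on that path, so at 10 days the path becomes 23 days.
That remains the longest chain; total 23 days.

23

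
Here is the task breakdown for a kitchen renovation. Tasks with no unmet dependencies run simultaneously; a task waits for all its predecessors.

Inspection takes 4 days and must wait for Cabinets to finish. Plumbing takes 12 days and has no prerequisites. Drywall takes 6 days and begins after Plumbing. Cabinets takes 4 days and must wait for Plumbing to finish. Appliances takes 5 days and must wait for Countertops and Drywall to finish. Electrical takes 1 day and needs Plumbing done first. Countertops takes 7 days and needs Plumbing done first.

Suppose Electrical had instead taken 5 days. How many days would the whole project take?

24

The binding path is Plumbing→Countertops→Appliances = 12+7+5 = 24; finish at 24 days.
Electrical has 11 days of float (longest path through it is 13).
That remains the longest chain; total 24 days.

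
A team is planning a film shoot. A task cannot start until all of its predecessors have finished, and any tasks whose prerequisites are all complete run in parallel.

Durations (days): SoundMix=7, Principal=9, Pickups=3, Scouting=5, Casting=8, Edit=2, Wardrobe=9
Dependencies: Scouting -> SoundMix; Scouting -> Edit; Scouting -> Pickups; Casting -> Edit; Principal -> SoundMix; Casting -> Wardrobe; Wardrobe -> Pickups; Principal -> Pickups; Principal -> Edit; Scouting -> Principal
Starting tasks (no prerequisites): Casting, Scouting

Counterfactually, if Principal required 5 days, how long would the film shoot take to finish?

Actual critical path: Scouting→Principal→SoundMix = 5+9+7 = 21 ⇒ 21 days.
Since Principal is critical, the -4 change carries straight to that chain (now 17 days).
The binding chain switches to Casting→Wardrobe→Pickups = 8+9+3 = 20; finish 20 days.

20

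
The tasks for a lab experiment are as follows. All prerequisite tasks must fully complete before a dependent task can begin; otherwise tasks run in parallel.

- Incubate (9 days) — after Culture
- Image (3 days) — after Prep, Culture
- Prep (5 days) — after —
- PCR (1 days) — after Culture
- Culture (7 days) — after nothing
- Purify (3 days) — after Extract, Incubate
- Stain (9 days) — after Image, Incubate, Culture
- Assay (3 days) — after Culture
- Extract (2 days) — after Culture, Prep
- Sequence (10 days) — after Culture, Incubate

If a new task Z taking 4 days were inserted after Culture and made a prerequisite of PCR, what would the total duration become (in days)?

26

Originally the job takes 26 days.
With Z inserted, PCR now waits for max(Culture, Z).
New critical path: Culture→Incubate→Sequence = 7+9+10 = 26 ⇒ 26 days.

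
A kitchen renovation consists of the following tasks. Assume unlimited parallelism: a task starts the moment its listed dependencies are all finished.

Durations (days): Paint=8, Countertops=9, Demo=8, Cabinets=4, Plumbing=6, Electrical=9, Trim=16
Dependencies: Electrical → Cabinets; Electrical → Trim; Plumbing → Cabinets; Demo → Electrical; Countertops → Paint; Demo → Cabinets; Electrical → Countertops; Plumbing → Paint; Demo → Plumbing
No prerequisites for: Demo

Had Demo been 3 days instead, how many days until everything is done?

Actual critical path: Demo→Electrical→Countertops→Paint = 8+9+9+8 = 34 ⇒ 34 days.
Demo is on the critical path; changing it to 3 makes that path 29 days.
No other chain overtakes it, so the finish is 29 days.

29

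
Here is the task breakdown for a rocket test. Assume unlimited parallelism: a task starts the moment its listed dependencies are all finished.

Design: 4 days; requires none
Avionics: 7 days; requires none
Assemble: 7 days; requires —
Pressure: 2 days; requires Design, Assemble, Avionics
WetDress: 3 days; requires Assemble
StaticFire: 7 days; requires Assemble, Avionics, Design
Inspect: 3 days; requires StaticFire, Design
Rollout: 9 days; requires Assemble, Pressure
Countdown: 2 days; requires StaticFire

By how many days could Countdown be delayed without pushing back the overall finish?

2

The longest chain is Avionics→Pressure→Rollout = 7+2+9 = 18; overall finish 18 days.
Countdown finishes as early as 16 and must finish by 18.
Float = 18 − 16 = 2.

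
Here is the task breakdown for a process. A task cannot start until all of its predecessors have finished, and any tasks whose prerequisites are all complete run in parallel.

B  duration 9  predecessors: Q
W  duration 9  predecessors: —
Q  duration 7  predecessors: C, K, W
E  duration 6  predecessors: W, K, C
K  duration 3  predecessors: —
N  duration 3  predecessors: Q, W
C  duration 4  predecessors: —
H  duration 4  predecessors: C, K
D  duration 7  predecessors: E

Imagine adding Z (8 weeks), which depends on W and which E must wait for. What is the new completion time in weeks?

Originally the schedule takes 25 weeks.
With Z inserted, E now waits for max(W, K, C, Z).
New critical path: W→Z→E→D = 9+8+6+7 = 30 ⇒ 30 weeks.

30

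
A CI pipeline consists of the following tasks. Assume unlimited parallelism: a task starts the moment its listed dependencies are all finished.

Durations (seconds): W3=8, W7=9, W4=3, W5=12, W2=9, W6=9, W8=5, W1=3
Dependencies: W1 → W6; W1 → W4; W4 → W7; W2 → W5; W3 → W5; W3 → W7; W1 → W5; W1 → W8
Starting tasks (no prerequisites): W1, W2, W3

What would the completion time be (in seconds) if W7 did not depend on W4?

Before: longest chain W2→W5 = 9+12 = 21, finish 21.
Dropping W4→W7 doesn't change W7's earliest start (8); another predecessor still binds.
The longest chain is now W2→W5 = 9+12 = 21, so the plan takes 21 seconds.

21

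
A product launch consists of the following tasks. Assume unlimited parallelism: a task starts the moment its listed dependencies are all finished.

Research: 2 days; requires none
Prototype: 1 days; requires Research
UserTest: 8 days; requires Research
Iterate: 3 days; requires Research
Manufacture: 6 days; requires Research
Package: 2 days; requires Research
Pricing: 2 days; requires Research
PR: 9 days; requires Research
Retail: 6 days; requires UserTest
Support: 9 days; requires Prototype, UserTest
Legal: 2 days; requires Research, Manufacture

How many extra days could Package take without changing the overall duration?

15

Critical path: Research→UserTest→Support = 2+8+9 = 19, so the finish is 19 days.
Longest path through Package: 4 days (earliest finish 4, latest finish 19).
So Package can slip 19 − 4 = 15 days.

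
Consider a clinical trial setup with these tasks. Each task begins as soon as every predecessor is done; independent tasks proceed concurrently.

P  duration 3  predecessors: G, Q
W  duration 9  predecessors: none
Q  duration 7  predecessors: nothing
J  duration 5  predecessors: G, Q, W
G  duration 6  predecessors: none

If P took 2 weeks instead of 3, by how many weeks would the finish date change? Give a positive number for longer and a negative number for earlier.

Baseline: W→J = 9+5 = 14 → 14 weeks.
P is off the critical path — its longest chain is 10 weeks, giving 4 of slack.
That remains the longest chain; total 14 weeks.
Change in finish: 14 − 14 = +0 weeks.

0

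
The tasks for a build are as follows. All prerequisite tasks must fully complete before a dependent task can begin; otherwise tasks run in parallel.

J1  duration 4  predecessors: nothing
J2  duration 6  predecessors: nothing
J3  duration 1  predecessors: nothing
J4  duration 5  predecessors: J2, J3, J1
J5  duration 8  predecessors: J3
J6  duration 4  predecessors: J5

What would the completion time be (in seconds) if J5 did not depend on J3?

12

Before: longest chain J3→J5→J6 = 1+8+4 = 13, finish 13.
Without J3→J5, J5's earliest start moves from 1 to 0.
The longest chain is now J5→J6 = 8+4 = 12, so the build takes 12 seconds.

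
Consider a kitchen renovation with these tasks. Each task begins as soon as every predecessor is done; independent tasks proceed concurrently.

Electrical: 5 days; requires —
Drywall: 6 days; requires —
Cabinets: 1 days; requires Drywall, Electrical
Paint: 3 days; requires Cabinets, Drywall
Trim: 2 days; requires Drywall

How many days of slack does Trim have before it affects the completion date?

2

Drywall→Cabinets→Paint = 6+1+3 = 10 sets the makespan at 10 days.
Trim finishes as early as 8 and must finish by 10.
Slack of Trim = 8 − 6 = 2 days.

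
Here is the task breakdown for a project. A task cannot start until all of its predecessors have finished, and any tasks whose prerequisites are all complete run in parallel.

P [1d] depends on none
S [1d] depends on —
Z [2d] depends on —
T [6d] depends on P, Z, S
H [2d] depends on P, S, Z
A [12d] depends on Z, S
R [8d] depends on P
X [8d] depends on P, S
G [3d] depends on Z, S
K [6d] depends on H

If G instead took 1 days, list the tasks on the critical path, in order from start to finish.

Z, A

Actual critical path: Z→A = 2+12 = 14 ⇒ 14 days.
G is off the critical path — its longest chain is 5 days, giving 9 of slack.
The critical path is still Z→A; finish is now 14 days.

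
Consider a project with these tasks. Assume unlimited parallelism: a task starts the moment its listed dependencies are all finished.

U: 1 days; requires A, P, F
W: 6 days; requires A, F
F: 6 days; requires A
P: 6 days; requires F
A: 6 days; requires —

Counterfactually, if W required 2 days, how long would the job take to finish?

Actual critical path: A→F→P→U = 6+6+6+1 = 19 ⇒ 19 days.
W is off the critical path — its longest chain is 18 days, giving 1 of slack.
No other chain overtakes it, so the finish is 19 days.

19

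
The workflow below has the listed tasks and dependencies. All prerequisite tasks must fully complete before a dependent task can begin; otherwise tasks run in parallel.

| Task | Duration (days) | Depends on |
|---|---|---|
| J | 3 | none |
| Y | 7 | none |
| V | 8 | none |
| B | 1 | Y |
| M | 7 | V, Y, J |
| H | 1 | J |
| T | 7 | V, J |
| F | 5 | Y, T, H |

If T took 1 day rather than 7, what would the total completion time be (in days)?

15

The binding path is V→T→F = 8+7+5 = 20; finish at 20 days.
T is on the critical path; changing it to 1 makes that path 14 days.
The binding chain switches to V→M = 8+7 = 15; finish 15 days.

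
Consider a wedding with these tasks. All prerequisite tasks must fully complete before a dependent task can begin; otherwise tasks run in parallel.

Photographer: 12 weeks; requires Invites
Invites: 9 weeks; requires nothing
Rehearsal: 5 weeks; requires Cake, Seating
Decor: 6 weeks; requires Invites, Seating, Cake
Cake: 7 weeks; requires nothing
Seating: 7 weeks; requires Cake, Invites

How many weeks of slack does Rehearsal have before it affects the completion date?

1

Invites→Seating→Decor = 9+7+6 = 22 sets the makespan at 22 weeks.
Rehearsal finishes as early as 21 and must finish by 22.
Float = 22 − 21 = 1.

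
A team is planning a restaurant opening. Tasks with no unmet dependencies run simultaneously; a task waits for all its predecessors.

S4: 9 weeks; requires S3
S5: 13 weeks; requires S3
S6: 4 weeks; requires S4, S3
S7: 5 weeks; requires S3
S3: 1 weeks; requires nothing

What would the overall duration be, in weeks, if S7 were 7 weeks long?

14

The binding path is S3→S4→S6 = 1+9+4 = 14; finish at 14 weeks.
S7 has 8 weeks of float (longest path through it is 6).
The critical path is still S3→S4→S6; finish is now 14 weeks.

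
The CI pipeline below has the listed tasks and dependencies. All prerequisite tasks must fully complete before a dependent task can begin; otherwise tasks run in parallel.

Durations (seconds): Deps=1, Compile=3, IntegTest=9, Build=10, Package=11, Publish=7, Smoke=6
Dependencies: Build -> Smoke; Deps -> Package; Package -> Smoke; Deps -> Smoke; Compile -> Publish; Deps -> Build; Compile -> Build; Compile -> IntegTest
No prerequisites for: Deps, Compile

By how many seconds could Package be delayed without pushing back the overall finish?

Compile→Build→Smoke = 3+10+6 = 19 sets the makespan at 19 seconds.
The longest chain containing Package totals 18 seconds.
Float = 19 − 18 = 1.

1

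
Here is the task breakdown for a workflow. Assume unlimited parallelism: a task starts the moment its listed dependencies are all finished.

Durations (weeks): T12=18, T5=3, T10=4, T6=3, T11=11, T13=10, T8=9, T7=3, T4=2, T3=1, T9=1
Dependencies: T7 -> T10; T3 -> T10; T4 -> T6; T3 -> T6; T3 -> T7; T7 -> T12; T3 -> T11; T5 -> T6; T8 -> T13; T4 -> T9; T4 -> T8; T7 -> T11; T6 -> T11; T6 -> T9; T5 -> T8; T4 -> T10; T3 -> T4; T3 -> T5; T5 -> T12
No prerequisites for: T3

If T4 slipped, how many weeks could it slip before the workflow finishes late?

1

Critical path: T3→T5→T8→T13 = 1+3+9+10 = 23, so the finish is 23 weeks.
T4 finishes as early as 3 and must finish by 4.
Float = 23 − 22 = 1.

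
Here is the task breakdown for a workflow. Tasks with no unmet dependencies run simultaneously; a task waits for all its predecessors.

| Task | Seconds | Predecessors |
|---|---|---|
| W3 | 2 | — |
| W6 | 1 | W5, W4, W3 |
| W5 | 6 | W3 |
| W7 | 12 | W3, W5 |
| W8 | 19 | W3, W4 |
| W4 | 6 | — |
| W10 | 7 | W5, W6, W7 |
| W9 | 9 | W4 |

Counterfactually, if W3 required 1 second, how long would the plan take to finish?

Baseline: W3→W5→W7→W10 = 2+6+12+7 = 27 → 27 seconds.
Since W3 is critical, the -1 change carries straight to that chain (now 26 seconds).
That remains the longest chain; total 26 seconds.

26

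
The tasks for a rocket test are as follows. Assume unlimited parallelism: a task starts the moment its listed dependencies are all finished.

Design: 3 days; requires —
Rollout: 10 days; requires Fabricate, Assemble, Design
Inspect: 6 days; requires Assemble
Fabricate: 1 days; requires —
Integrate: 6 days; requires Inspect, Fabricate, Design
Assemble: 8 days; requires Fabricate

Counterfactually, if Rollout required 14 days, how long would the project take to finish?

23

Baseline: Fabricate→Assemble→Inspect→Integrate = 1+8+6+6 = 21 → 21 days.
Rollout is off the critical path — its longest chain is 19 days, giving 2 of slack.
The binding chain switches to Fabricate→Assemble→Rollout = 1+8+14 = 23; finish 23 days.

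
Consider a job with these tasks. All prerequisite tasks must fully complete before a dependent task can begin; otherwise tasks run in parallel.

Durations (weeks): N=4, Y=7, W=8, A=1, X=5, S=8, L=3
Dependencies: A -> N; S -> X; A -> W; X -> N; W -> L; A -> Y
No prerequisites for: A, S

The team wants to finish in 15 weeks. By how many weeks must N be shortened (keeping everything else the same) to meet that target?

2

Current finish: 17 weeks; target: 15.
N is on every critical path, so each week cut from N cuts the finish by one (this holds down to a finish of 14).
Need 17 − 15 = 2 weeks off N → N becomes 2 weeks, finish becomes 15.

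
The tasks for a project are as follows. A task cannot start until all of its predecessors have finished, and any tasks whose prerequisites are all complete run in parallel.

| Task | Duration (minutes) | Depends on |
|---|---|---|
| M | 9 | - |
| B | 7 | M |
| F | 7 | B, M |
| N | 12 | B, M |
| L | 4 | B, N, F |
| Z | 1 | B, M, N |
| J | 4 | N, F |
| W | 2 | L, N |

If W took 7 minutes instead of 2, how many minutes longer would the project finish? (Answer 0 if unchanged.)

Baseline: M→B→N→L→W = 9+7+12+4+2 = 34 → 34 minutes.
W lies on that path, so at 7 minutes the path becomes 39 minutes.
No other chain overtakes it, so the finish is 39 minutes.
Change in finish: 39 − 34 = +5 minutes.

5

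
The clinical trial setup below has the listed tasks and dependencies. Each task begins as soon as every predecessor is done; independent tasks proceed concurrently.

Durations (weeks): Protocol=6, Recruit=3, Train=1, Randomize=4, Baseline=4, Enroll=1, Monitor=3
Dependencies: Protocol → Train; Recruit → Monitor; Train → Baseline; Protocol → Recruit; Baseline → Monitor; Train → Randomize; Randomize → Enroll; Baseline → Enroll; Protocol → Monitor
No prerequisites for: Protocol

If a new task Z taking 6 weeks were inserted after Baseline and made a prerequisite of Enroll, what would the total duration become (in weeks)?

18

Originally the project takes 14 weeks.
With Z inserted, Enroll now waits for max(Baseline, Randomize, Z).
New critical path: Protocol→Train→Baseline→Z→Enroll = 6+1+4+6+1 = 18 ⇒ 18 weeks.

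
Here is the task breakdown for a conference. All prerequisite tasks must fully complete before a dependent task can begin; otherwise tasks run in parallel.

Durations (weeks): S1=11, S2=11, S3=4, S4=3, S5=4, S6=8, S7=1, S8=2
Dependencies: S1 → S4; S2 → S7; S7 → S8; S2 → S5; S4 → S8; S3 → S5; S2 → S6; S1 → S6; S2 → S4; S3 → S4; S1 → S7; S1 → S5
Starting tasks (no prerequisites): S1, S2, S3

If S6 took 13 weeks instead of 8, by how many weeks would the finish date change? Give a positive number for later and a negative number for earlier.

5

Critical path before the change: S1→S6 = 11+8 = 19 giving 19 weeks.
Since S6 is critical, the +5 change carries straight to that chain (now 24 weeks).
The critical path is still S1→S6; finish is now 24 weeks.
Change in finish: 24 − 19 = +5 weeks.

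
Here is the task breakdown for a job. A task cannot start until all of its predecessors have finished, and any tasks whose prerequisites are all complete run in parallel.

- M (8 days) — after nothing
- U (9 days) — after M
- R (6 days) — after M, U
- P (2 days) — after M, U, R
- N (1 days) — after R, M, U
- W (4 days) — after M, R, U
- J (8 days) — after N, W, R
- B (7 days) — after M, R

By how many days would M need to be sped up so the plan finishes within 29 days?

6

Current finish: 35 days; target: 29.
M is on every critical path, so each day cut from M cuts the finish by one (this holds down to a finish of 28).
Need 35 − 29 = 6 days off M → M becomes 2 days, finish becomes 29.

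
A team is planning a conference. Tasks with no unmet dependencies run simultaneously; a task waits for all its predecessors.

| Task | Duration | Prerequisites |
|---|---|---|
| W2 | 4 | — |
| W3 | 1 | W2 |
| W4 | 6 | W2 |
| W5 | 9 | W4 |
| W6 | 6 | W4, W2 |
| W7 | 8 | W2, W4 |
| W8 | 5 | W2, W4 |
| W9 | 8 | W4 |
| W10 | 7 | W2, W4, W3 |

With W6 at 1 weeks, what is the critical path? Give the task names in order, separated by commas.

Critical path before the change: W2→W4→W5 = 4+6+9 = 19 giving 19 weeks.
W6 is off the critical path — its longest chain is 16 weeks, giving 3 of slack.
The critical path is still W2→W4→W5; finish is now 19 weeks.

W2, W4, W5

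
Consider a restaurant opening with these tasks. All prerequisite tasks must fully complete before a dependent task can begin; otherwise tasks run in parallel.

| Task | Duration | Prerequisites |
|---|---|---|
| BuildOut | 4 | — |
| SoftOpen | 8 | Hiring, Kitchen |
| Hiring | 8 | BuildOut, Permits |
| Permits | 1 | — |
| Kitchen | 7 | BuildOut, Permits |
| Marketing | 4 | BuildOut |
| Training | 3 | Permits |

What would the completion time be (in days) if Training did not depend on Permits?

Before: longest chain BuildOut→Hiring→SoftOpen = 4+8+8 = 20, finish 20.
Without Permits→Training, Training's earliest start moves from 1 to 0.
After: BuildOut→Hiring→SoftOpen = 4+8+8 = 20 → 20 days.

20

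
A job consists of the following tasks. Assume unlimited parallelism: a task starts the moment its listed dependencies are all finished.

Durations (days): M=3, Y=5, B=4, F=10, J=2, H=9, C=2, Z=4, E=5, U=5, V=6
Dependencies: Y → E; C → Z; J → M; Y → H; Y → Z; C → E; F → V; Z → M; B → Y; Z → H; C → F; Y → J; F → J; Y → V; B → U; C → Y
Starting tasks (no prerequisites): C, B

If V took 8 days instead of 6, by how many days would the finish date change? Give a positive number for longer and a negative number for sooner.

0

The binding path is B→Y→Z→H = 4+5+4+9 = 22; finish at 22 days.
The longest path through V is only 18 days, so V has float 4.
That remains the longest chain; total 22 days.
Change in finish: 22 − 22 = +0 days.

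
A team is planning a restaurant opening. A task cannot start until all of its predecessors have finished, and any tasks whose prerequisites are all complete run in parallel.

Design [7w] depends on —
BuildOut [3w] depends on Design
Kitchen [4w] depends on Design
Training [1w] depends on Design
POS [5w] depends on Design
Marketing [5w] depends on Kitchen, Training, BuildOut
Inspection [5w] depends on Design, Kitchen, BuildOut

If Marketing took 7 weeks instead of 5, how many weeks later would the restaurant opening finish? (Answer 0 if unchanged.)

Actual critical path: Design→Kitchen→Marketing = 7+4+5 = 16 ⇒ 16 weeks.
Marketing is on the critical path; changing it to 7 makes that path 18 weeks.
The critical path is still Design→Kitchen→Marketing; finish is now 18 weeks.
Change in finish: 18 − 16 = +2 weeks.

2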